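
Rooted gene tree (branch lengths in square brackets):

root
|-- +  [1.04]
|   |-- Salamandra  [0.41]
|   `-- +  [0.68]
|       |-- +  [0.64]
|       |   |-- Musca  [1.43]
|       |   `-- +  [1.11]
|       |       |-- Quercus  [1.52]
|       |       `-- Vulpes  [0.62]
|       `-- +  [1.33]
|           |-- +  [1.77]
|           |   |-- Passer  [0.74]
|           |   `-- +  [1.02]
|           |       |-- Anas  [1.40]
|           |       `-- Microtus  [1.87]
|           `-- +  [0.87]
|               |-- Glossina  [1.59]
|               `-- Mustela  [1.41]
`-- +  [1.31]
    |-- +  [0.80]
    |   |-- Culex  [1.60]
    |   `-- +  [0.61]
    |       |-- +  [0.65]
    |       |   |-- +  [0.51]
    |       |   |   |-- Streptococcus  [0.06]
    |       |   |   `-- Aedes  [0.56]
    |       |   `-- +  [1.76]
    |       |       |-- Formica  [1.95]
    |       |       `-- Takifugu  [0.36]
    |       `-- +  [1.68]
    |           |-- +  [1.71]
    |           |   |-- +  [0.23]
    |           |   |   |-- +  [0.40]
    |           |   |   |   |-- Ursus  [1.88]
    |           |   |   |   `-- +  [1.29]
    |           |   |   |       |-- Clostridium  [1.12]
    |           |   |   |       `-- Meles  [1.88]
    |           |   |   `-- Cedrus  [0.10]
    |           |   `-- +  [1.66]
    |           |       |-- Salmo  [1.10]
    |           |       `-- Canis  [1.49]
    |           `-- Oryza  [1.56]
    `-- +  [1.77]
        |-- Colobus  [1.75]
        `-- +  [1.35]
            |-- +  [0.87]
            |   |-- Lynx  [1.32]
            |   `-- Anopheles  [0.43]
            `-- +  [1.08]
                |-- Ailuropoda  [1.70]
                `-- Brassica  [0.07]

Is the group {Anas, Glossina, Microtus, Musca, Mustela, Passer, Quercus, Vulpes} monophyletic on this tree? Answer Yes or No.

Yes

The most recent common ancestor of these taxa subtends ((Musca,(Quercus,Vulpes)),((Passer,(Anas,Microtus)),(Glossina,Mustela))).
That clade has exactly 8 tips — every listed taxon and nothing else — so the group is monophyletic.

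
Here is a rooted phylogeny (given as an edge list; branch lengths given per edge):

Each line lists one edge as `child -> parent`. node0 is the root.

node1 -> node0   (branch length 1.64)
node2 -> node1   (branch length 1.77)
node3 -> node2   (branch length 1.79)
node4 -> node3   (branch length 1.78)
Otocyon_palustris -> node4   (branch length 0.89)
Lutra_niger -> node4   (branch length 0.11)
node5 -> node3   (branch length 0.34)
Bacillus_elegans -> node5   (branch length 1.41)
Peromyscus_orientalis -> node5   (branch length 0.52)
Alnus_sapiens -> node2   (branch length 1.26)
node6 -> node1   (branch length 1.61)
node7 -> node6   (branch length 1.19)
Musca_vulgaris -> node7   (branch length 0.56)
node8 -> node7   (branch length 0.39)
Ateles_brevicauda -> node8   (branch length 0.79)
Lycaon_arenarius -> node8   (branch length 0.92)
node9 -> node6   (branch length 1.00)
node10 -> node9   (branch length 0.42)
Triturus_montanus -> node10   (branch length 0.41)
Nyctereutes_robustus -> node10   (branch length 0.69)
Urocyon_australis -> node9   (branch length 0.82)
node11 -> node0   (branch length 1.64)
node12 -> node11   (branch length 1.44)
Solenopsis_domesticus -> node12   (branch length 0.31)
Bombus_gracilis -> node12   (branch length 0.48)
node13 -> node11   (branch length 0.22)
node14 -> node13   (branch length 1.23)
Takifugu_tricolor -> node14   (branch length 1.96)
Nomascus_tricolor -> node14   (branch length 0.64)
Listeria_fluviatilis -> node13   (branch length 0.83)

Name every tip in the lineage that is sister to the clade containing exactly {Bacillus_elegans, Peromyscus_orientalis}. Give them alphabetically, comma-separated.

The clade containing exactly {Bacillus_elegans, Peromyscus_orientalis} attaches to the tree at the node subtending ((Otocyon_palustris,Lutra_niger),(Bacillus_elegans,Peromyscus_orientalis)).
The other lineage descending from that same node — the sister group — is (Otocyon_palustris,Lutra_niger); its 2 tips in alphabetical order are the answer.

Lutra_niger, Otocyon_palustris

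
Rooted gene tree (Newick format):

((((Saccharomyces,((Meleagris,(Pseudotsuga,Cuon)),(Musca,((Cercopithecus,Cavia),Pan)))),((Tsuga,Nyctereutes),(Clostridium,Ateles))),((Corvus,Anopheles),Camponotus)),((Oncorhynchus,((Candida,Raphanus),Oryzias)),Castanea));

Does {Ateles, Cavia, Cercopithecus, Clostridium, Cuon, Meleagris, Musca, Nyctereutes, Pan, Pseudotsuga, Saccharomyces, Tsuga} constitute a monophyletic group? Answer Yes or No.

Yes

The most recent common ancestor of these taxa subtends ((Saccharomyces,((Meleagris,(Pseudotsuga,Cuon)),(Musca,((Cercopithecus,Cavia),Pan)))),((Tsuga,Nyctereutes),(Clostridium,Ateles))).
That clade has exactly 12 tips — every listed taxon and nothing else — so the group is monophyletic.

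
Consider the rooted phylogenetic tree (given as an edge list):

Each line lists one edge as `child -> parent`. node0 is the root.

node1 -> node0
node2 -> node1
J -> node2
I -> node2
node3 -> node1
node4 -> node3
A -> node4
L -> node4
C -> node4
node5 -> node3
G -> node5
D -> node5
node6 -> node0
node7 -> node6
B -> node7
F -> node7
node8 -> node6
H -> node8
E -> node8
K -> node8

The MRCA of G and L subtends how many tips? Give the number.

The MRCA of G and L is the node subtending ((A,L,C),(G,D)).
That clade contains 5 terminal taxa: A, C, D, G, L.

5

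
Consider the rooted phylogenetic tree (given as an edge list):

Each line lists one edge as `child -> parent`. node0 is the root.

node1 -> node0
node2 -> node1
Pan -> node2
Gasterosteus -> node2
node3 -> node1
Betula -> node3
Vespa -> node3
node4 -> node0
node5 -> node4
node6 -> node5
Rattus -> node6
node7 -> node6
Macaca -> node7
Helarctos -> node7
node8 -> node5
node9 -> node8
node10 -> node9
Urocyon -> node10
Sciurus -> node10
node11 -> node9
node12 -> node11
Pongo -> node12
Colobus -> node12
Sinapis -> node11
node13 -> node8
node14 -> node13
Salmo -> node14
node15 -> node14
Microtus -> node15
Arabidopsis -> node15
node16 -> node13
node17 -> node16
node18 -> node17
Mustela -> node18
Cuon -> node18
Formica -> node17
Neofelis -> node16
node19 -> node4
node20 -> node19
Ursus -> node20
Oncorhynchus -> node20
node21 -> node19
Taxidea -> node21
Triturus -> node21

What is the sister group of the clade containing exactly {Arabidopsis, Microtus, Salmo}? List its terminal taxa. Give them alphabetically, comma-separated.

The clade containing exactly {Arabidopsis, Microtus, Salmo} attaches to the tree at the node subtending ((Salmo,(Microtus,Arabidopsis)),(((Mustela,Cuon),Formica),Neofelis)).
The other lineage descending from that same node — the sister group — is (((Mustela,Cuon),Formica),Neofelis); its 4 tips in alphabetical order are the answer.

Cuon, Formica, Mustela, Neofelis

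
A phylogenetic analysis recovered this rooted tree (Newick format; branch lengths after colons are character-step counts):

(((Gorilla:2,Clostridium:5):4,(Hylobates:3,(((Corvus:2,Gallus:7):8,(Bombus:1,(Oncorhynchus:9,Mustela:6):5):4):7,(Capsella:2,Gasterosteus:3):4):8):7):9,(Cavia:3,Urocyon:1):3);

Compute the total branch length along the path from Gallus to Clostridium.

46

The path runs Gallus → … → MRCA → … → Clostridium; the MRCA is the node subtending ((Gorilla,Clostridium),(Hylobates,(((Corvus,Gallus),(Bombus,(Oncorhynchus,Mustela))),(Capsella,Gasterosteus)))).
Branch lengths along that path: 7 + 8 + 7 + 8 + 7 + 4 + 5 = 46.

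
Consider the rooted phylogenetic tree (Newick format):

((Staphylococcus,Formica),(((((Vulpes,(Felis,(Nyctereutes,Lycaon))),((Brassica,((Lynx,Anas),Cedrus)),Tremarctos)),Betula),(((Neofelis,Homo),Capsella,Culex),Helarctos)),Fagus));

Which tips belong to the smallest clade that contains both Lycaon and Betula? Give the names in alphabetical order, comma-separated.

Anas, Betula, Brassica, Cedrus, Felis, Lycaon, Lynx, Nyctereutes, Tremarctos, Vulpes

Tracing Lycaon: it sits inside (Nyctereutes,Lycaon).
Tracing Betula: it sits inside (((Vulpes,(Felis,(Nyctereutes,Lycaon))),((Brassica,((Lynx,Anas),Cedrus)),Tremarctos)),Betula).
The smallest clade enclosing both is (((Vulpes,(Felis,(Nyctereutes,Lycaon))),((Brassica,((Lynx,Anas),Cedrus)),Tremarctos)),Betula); the answer is its 10 terminal taxa in alphabetical order.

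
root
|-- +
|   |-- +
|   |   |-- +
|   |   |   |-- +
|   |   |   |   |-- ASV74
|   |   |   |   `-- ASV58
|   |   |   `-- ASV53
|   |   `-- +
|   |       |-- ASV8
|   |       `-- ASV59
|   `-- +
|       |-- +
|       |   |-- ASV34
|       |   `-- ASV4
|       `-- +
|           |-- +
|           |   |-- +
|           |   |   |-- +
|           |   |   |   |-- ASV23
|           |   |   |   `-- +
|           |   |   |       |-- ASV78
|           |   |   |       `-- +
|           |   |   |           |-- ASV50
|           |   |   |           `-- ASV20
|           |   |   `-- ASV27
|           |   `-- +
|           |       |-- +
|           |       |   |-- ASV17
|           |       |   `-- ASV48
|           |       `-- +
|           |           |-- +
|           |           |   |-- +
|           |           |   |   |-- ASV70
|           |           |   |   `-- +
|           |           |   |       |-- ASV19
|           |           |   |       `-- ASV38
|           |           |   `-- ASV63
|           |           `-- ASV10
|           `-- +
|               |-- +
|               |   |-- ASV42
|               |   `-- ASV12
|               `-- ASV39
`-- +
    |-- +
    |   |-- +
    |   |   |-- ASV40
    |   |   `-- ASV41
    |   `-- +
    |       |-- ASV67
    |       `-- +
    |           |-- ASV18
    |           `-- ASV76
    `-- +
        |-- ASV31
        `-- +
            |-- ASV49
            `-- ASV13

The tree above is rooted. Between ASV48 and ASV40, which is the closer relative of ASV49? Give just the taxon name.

The MRCA of ASV49 and ASV40 subtends (((ASV40,ASV41),(ASV67,(ASV18,ASV76))),(ASV31,(ASV49,ASV13))) (8 taxa).
The MRCA of ASV49 and ASV48 is the root, subtending the entire tree (30 taxa).
The first is nested inside the second, so ASV49 shares a more recent common ancestor with ASV40.

ASV40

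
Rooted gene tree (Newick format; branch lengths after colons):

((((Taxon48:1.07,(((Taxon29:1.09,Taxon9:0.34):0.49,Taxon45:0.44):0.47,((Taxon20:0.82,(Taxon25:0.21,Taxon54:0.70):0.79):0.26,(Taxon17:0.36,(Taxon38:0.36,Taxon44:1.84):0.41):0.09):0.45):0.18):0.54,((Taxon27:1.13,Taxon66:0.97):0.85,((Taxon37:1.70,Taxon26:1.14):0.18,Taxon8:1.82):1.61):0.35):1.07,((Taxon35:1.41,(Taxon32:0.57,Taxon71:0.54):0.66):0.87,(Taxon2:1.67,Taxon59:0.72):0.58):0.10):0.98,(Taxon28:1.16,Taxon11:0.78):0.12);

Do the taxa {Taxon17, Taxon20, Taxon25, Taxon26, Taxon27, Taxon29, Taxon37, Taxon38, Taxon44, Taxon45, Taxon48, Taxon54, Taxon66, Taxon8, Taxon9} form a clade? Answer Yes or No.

The most recent common ancestor of these taxa subtends ((Taxon48,(((Taxon29,Taxon9),Taxon45),((Taxon20,(Taxon25,Taxon54)),(Taxon17,(Taxon38,Taxon44))))),((Taxon27,Taxon66),((Taxon37,Taxon26),Taxon8))).
That clade has exactly 15 tips — every listed taxon and nothing else — so the group is monophyletic.

Yes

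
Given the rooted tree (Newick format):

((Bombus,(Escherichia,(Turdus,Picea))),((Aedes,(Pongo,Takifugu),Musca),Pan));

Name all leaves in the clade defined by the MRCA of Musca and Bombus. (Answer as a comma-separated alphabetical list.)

Aedes, Bombus, Escherichia, Musca, Pan, Picea, Pongo, Takifugu, Turdus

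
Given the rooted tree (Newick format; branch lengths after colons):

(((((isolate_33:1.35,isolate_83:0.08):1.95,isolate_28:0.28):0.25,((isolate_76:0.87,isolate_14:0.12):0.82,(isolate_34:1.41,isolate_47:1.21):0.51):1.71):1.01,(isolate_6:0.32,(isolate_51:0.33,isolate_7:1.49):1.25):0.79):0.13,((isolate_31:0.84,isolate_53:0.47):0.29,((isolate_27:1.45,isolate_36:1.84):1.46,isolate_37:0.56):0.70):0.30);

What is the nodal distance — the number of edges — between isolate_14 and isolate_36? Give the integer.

9

The MRCA of isolate_14 and isolate_36 is the root of the tree.
From isolate_14 up to that node: 5 branches. From isolate_36 up to the same node: 4 branches. Total: 5 + 4 = 9.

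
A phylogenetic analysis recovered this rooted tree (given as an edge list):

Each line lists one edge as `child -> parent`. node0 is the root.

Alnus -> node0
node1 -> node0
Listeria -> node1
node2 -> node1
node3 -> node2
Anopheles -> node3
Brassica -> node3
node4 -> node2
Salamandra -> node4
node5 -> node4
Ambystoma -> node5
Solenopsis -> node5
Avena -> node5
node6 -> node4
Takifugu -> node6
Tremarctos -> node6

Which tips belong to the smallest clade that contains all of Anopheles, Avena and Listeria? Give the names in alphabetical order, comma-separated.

Ambystoma, Anopheles, Avena, Brassica, Listeria, Salamandra, Solenopsis, Takifugu, Tremarctos

Tracing Anopheles: it sits inside (Anopheles,Brassica).
Tracing Avena: it sits inside (Ambystoma,Solenopsis,Avena).
Tracing Listeria: it sits inside (Listeria,((Anopheles,Brassica),(Salamandra,(Ambystoma,Solenopsis,Avena),(Takifugu,Tremarctos)))).
The smallest clade enclosing all 3 is (Listeria,((Anopheles,Brassica),(Salamandra,(Ambystoma,Solenopsis,Avena),(Takifugu,Tremarctos)))); the answer is its 9 terminal taxa in alphabetical order.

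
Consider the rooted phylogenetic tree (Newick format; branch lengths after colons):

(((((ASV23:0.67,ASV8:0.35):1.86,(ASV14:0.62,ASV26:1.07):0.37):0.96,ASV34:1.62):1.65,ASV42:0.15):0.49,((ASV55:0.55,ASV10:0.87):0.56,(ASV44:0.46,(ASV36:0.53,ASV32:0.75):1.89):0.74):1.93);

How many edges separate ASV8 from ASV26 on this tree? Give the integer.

4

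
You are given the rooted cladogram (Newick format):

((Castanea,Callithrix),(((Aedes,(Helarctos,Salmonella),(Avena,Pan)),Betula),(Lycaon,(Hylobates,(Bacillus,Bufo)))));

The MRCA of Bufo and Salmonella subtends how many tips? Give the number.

The MRCA of Bufo and Salmonella is the node subtending (((Aedes,(Helarctos,Salmonella),(Avena,Pan)),Betula),(Lycaon,(Hylobates,(Bacillus,Bufo)))).
That clade contains 10 terminal taxa: Aedes, Avena, Bacillus, Betula, Bufo, Helarctos, Hylobates, Lycaon, Pan, Salmonella.

10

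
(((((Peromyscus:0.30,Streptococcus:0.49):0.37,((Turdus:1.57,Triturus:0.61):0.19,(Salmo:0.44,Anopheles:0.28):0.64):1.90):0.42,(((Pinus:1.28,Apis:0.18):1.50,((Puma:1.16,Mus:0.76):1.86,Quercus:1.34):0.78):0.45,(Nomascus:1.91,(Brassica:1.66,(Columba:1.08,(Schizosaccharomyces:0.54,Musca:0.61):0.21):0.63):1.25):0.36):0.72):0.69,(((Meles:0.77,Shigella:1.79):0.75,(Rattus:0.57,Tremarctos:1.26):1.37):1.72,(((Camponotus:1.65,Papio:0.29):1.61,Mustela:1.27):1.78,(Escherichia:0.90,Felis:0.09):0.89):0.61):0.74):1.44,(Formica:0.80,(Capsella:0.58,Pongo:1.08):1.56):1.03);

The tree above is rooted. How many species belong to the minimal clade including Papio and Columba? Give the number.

25

The MRCA of Papio and Columba is the node subtending ((((Peromyscus,Streptococcus),((Turdus,Triturus),(Salmo,Anopheles))),(((Pinus,Apis),((Puma,Mus),Quercus)),(Nomascus,(Brassica,(Columba,(Schizosaccharomyces,Musca)))))),(((Meles,Shigella),(Rattus,Tremarctos)),(((Camponotus,Papio),Mustela),(Escherichia,Felis)))).
That clade contains 25 terminal taxa: Anopheles, Apis, Brassica, Camponotus, Columba, Escherichia, Felis, Meles, Mus, Musca, Mustela, Nomascus, Papio, Peromyscus, Pinus, Puma, Quercus, Rattus, Salmo, Schizosaccharomyces, Shigella, Streptococcus, Tremarctos, Triturus, Turdus.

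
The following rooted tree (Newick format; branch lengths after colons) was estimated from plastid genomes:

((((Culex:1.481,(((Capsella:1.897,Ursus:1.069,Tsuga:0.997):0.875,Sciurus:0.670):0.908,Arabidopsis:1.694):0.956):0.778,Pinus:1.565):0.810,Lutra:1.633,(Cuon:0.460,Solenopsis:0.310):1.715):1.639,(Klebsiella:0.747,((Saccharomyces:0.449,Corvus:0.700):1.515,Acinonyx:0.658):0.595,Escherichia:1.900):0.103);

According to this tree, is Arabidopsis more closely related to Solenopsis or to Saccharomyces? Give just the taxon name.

The MRCA of Arabidopsis and Solenopsis subtends (((Culex,(((Capsella,Ursus,Tsuga),Sciurus),Arabidopsis)),Pinus),Lutra,(Cuon,Solenopsis)) (10 taxa).
The MRCA of Arabidopsis and Saccharomyces is the root, subtending the entire tree (15 taxa).
The first is nested inside the second, so Arabidopsis shares a more recent common ancestor with Solenopsis.

Solenopsis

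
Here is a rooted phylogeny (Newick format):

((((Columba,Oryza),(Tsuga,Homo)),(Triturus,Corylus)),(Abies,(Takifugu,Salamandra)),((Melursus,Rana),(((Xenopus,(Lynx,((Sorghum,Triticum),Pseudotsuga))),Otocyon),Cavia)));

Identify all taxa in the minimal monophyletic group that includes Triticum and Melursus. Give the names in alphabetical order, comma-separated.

Cavia, Lynx, Melursus, Otocyon, Pseudotsuga, Rana, Sorghum, Triticum, Xenopus

Tracing Triticum: it sits inside (Sorghum,Triticum).
Tracing Melursus: it sits inside (Melursus,Rana).
The smallest clade enclosing both is ((Melursus,Rana),(((Xenopus,(Lynx,((Sorghum,Triticum),Pseudotsuga))),Otocyon),Cavia)); the answer is its 9 terminal taxa in alphabetical order.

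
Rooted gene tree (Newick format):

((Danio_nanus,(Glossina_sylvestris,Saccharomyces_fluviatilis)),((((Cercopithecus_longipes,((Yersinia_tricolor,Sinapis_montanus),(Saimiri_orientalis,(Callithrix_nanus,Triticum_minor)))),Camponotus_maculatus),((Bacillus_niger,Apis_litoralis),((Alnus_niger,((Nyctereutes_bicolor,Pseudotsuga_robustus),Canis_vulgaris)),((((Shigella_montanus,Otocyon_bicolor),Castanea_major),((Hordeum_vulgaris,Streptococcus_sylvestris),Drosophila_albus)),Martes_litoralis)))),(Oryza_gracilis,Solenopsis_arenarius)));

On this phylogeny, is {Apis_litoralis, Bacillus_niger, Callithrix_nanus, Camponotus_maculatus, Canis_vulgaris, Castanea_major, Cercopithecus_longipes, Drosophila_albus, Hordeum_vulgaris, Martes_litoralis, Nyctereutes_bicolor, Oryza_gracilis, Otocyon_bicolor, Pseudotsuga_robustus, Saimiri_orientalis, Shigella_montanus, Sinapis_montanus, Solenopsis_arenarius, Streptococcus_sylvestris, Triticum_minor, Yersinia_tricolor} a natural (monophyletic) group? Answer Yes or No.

No

The MRCA of the listed taxa subtends ((((Cercopithecus_longipes,((Yersinia_tricolor,Sinapis_montanus),(Saimiri_orientalis,(Callithrix_nanus,Triticum_minor)))),Camponotus_maculatus),((Bacillus_niger,Apis_litoralis),((Alnus_niger,((Nyctereutes_bicolor,Pseudotsuga_robustus),Canis_vulgaris)),((((Shigella_montanus,Otocyon_bicolor),Castanea_major),((Hordeum_vulgaris,Streptococcus_sylvestris),Drosophila_albus)),Martes_litoralis)))),(Oryza_gracilis,Solenopsis_arenarius)).
That clade also contains Alnus_niger, which is not in the proposed group, so the group is not monophyletic.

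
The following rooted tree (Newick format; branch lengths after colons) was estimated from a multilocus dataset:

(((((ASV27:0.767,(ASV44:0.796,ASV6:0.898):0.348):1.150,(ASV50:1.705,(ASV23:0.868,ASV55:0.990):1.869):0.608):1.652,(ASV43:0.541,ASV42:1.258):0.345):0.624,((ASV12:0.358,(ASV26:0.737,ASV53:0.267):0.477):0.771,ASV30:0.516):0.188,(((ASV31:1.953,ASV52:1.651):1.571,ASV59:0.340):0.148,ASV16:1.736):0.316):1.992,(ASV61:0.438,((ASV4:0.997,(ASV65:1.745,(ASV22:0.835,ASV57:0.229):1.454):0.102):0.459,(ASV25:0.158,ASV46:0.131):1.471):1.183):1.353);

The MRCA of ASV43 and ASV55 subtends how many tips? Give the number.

8

The MRCA of ASV43 and ASV55 is the node subtending (((ASV27,(ASV44,ASV6)),(ASV50,(ASV23,ASV55))),(ASV43,ASV42)).
That clade contains 8 terminal taxa: ASV23, ASV27, ASV42, ASV43, ASV44, ASV50, ASV55, ASV6.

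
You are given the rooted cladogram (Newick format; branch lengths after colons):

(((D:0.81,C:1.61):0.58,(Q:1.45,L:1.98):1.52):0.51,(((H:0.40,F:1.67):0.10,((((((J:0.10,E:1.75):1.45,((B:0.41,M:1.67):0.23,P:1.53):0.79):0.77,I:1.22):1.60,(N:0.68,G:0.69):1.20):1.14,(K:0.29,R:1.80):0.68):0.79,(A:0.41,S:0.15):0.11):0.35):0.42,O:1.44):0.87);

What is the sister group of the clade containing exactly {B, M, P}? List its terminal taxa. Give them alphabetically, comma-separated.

The clade containing exactly {B, M, P} attaches to the tree at the node subtending ((J,E),((B,M),P)).
The other lineage descending from that same node — the sister group — is (J,E); its 2 tips in alphabetical order are the answer.

E, J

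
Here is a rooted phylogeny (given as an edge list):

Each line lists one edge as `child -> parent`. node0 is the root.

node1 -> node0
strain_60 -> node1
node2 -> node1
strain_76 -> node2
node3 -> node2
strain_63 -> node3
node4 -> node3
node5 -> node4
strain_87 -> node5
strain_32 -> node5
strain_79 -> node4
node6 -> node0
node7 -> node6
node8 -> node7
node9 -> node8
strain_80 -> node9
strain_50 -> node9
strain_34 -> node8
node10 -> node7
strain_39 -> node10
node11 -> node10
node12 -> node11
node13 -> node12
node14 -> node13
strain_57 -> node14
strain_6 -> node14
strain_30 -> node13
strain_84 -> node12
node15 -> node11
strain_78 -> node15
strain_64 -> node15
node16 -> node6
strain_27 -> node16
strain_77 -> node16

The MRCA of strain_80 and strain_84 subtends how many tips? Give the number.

The MRCA of strain_80 and strain_84 is the node subtending (((strain_80,strain_50),strain_34),(strain_39,((((strain_57,strain_6),strain_30),strain_84),(strain_78,strain_64)))).
That clade contains 10 terminal taxa: strain_30, strain_34, strain_39, strain_50, strain_57, strain_6, strain_64, strain_78, strain_80, strain_84.

10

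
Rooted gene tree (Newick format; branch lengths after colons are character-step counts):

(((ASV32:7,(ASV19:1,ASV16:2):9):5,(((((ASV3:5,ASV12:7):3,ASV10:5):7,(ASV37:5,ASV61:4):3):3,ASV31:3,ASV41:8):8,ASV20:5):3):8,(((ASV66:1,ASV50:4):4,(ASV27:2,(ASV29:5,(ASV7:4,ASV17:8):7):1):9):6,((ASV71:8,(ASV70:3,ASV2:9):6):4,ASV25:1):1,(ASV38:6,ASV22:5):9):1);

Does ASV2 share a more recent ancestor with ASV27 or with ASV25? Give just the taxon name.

ASV25

The MRCA of ASV2 and ASV25 subtends ((ASV71,(ASV70,ASV2)),ASV25) (4 taxa).
The MRCA of ASV2 and ASV27 subtends (((ASV66,ASV50),(ASV27,(ASV29,(ASV7,ASV17)))),((ASV71,(ASV70,ASV2)),ASV25),(ASV38,ASV22)) (12 taxa).
The first is nested inside the second, so ASV2 shares a more recent common ancestor with ASV25.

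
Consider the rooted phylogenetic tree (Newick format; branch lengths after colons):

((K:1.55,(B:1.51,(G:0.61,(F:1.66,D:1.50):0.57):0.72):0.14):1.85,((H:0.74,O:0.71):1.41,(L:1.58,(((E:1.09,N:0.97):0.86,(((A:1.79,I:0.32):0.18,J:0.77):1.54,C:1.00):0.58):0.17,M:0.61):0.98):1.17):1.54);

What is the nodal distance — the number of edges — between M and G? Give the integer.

The MRCA of M and G is the root of the tree.
From M up to that node: 4 branches. From G up to the same node: 4 branches. Total: 4 + 4 = 8.

8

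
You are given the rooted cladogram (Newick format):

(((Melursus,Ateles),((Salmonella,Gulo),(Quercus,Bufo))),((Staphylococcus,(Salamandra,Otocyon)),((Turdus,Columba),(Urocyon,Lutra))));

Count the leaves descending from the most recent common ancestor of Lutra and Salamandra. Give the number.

7

The MRCA of Lutra and Salamandra is the node subtending ((Staphylococcus,(Salamandra,Otocyon)),((Turdus,Columba),(Urocyon,Lutra))).
That clade contains 7 terminal taxa: Columba, Lutra, Otocyon, Salamandra, Staphylococcus, Turdus, Urocyon.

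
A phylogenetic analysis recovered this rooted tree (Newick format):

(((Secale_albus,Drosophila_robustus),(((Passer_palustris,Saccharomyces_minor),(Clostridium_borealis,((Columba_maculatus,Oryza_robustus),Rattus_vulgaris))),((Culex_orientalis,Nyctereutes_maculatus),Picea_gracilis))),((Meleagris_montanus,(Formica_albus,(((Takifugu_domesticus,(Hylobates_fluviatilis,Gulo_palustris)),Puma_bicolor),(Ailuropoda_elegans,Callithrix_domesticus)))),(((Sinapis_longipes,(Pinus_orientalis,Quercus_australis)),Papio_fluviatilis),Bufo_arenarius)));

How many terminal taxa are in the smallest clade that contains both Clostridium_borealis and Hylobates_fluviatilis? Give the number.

24

The MRCA of Clostridium_borealis and Hylobates_fluviatilis is the root, so the clade is the entire tree.
That clade contains 24 terminal taxa: Ailuropoda_elegans, Bufo_arenarius, Callithrix_domesticus, Clostridium_borealis, Columba_maculatus, Culex_orientalis, Drosophila_robustus, Formica_albus, Gulo_palustris, Hylobates_fluviatilis, Meleagris_montanus, Nyctereutes_maculatus, Oryza_robustus, Papio_fluviatilis, Passer_palustris, Picea_gracilis, Pinus_orientalis, Puma_bicolor, Quercus_australis, Rattus_vulgaris, Saccharomyces_minor, Secale_albus, Sinapis_longipes, Takifugu_domesticus.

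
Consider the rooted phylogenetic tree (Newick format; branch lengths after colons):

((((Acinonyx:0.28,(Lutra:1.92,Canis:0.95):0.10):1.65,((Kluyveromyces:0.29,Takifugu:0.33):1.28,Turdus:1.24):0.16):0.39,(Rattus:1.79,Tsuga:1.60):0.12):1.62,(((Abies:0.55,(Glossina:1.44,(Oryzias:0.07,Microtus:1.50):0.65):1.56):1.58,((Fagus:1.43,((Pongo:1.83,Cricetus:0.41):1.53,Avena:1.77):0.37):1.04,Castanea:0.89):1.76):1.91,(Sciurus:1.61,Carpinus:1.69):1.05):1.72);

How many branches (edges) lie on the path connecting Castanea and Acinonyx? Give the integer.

8

The MRCA of Castanea and Acinonyx is the root of the tree.
From Castanea up to that node: 4 branches. From Acinonyx up to the same node: 4 branches. Total: 4 + 4 = 8.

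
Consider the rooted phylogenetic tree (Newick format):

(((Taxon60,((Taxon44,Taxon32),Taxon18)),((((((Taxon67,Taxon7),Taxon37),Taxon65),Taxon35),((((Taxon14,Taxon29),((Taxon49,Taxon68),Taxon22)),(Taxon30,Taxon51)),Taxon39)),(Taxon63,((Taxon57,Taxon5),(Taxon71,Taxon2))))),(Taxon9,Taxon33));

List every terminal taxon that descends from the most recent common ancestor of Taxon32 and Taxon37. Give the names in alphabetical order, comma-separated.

Taxon14, Taxon18, Taxon2, Taxon22, Taxon29, Taxon30, Taxon32, Taxon35, Taxon37, Taxon39, Taxon44, Taxon49, Taxon5, Taxon51, Taxon57, Taxon60, Taxon63, Taxon65, Taxon67, Taxon68, Taxon7, Taxon71

Tracing Taxon32: it sits inside (Taxon44,Taxon32).
Tracing Taxon37: it sits inside ((Taxon67,Taxon7),Taxon37).
The smallest clade enclosing both is ((Taxon60,((Taxon44,Taxon32),Taxon18)),((((((Taxon67,Taxon7),Taxon37),Taxon65),Taxon35),((((Taxon14,Taxon29),((Taxon49,Taxon68),Taxon22)),(Taxon30,Taxon51)),Taxon39)),(Taxon63,((Taxon57,Taxon5),(Taxon71,Taxon2))))); the answer is its 22 terminal taxa in alphabetical order.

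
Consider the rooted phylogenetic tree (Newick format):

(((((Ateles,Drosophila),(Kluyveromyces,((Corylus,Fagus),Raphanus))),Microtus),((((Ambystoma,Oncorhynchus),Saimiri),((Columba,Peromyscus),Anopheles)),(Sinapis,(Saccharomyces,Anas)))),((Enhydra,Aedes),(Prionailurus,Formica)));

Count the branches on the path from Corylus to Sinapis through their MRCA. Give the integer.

9

The MRCA of Corylus and Sinapis is the node subtending ((((Ateles,Drosophila),(Kluyveromyces,((Corylus,Fagus),Raphanus))),Microtus),((((Ambystoma,Oncorhynchus),Saimiri),((Columba,Peromyscus),Anopheles)),(Sinapis,(Saccharomyces,Anas)))).
From Corylus up to that node: 6 branches. From Sinapis up to the same node: 3 branches. Total: 6 + 3 = 9.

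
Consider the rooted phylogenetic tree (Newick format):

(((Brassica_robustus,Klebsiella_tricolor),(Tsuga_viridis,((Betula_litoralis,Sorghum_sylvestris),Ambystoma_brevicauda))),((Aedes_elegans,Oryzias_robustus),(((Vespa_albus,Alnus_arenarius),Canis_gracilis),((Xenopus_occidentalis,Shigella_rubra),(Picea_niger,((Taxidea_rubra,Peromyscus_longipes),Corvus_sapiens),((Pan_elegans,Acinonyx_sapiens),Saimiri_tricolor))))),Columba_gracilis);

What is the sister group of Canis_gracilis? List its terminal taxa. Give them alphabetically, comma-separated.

Alnus_arenarius, Vespa_albus

Canis_gracilis attaches to the tree at the node subtending ((Vespa_albus,Alnus_arenarius),Canis_gracilis).
The other lineage descending from that same node — the sister group — is (Vespa_albus,Alnus_arenarius); its 2 tips in alphabetical order are the answer.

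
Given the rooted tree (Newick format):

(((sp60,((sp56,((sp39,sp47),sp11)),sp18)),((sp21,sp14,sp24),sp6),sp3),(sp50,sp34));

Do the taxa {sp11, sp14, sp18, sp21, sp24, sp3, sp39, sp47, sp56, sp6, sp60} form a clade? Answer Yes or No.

Yes

The most recent common ancestor of these taxa subtends ((sp60,((sp56,((sp39,sp47),sp11)),sp18)),((sp21,sp14,sp24),sp6),sp3).
That clade has exactly 11 tips — every listed taxon and nothing else — so the group is monophyletic.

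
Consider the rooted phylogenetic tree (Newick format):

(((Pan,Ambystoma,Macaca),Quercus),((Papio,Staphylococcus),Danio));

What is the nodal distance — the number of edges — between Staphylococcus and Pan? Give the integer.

6

The MRCA of Staphylococcus and Pan is the root of the tree.
From Staphylococcus up to that node: 3 branches. From Pan up to the same node: 3 branches. Total: 3 + 3 = 6.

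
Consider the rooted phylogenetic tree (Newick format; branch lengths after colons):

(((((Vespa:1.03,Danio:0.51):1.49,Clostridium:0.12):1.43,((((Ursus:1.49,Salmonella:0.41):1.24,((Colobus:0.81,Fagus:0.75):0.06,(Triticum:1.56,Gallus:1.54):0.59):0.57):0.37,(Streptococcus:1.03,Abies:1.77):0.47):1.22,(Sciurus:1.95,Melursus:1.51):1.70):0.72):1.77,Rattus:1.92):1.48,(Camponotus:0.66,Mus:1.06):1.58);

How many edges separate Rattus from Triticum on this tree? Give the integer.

The MRCA of Rattus and Triticum is the node subtending ((((Vespa,Danio),Clostridium),((((Ursus,Salmonella),((Colobus,Fagus),(Triticum,Gallus))),(Streptococcus,Abies)),(Sciurus,Melursus))),Rattus).
From Rattus up to that node: 1 branch. From Triticum up to the same node: 7 branches. Total: 1 + 7 = 8.

8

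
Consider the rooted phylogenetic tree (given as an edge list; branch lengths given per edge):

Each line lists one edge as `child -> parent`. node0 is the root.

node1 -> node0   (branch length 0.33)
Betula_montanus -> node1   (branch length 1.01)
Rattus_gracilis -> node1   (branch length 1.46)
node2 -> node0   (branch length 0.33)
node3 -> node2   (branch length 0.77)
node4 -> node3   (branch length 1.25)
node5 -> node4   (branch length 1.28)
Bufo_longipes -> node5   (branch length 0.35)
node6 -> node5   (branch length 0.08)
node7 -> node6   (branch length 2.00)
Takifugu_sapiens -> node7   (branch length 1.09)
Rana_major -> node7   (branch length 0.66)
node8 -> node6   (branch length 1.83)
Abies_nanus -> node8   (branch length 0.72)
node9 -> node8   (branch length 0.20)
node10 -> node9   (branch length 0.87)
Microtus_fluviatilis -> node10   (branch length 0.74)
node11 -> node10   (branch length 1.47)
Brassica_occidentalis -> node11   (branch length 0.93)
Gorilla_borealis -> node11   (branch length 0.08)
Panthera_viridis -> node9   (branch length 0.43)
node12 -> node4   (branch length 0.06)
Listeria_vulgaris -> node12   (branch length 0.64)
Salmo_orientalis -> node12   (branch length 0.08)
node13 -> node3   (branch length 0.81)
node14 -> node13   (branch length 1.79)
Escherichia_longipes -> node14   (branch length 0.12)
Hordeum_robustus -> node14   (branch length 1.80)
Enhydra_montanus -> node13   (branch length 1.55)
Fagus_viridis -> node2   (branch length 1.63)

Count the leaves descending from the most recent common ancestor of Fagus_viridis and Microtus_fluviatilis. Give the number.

14

The MRCA of Fagus_viridis and Microtus_fluviatilis is the node subtending ((((Bufo_longipes,((Takifugu_sapiens,Rana_major),(Abies_nanus,((Microtus_fluviatilis,(Brassica_occidentalis,Gorilla_borealis)),Panthera_viridis)))),(Listeria_vulgaris,Salmo_orientalis)),((Escherichia_longipes,Hordeum_robustus),Enhydra_montanus)),Fagus_viridis).
That clade contains 14 terminal taxa: Abies_nanus, Brassica_occidentalis, Bufo_longipes, Enhydra_montanus, Escherichia_longipes, Fagus_viridis, Gorilla_borealis, Hordeum_robustus, Listeria_vulgaris, Microtus_fluviatilis, Panthera_viridis, Rana_major, Salmo_orientalis, Takifugu_sapiens.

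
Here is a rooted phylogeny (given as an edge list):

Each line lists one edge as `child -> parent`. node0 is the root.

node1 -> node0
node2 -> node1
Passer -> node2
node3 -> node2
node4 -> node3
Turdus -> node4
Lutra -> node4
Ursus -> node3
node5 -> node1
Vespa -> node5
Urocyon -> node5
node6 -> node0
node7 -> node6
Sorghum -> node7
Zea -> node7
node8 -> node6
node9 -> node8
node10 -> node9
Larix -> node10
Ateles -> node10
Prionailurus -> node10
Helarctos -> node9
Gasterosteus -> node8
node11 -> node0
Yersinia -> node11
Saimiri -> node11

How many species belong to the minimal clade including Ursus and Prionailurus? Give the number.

The MRCA of Ursus and Prionailurus is the root, so the clade is the entire tree.
That clade contains 15 terminal taxa: Ateles, Gasterosteus, Helarctos, Larix, Lutra, Passer, Prionailurus, Saimiri, Sorghum, Turdus, Urocyon, Ursus, Vespa, Yersinia, Zea.

15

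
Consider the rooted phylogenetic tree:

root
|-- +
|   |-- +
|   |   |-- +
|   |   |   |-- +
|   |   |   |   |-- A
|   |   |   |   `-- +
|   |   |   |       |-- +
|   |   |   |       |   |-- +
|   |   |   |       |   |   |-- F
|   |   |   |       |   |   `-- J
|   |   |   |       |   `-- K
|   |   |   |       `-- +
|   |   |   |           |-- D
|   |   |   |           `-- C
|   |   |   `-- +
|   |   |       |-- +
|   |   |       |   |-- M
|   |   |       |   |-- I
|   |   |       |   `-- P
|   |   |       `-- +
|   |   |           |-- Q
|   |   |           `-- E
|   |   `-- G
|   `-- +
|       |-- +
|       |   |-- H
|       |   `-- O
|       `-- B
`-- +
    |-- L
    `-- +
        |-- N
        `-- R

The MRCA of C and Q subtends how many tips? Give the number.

11

The MRCA of C and Q is the node subtending ((A,(((F,J),K),(D,C))),((M,I,P),(Q,E))).
That clade contains 11 terminal taxa: A, C, D, E, F, I, J, K, M, P, Q.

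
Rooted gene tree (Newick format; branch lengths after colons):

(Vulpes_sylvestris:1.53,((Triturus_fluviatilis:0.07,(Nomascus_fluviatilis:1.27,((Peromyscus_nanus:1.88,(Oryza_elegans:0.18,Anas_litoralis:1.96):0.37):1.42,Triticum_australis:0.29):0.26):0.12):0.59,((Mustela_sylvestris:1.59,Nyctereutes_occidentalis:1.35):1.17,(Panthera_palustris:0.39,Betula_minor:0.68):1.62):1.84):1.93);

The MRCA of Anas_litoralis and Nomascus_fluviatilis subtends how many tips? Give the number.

5

The MRCA of Anas_litoralis and Nomascus_fluviatilis is the node subtending (Nomascus_fluviatilis,((Peromyscus_nanus,(Oryza_elegans,Anas_litoralis)),Triticum_australis)).
That clade contains 5 terminal taxa: Anas_litoralis, Nomascus_fluviatilis, Oryza_elegans, Peromyscus_nanus, Triticum_australis.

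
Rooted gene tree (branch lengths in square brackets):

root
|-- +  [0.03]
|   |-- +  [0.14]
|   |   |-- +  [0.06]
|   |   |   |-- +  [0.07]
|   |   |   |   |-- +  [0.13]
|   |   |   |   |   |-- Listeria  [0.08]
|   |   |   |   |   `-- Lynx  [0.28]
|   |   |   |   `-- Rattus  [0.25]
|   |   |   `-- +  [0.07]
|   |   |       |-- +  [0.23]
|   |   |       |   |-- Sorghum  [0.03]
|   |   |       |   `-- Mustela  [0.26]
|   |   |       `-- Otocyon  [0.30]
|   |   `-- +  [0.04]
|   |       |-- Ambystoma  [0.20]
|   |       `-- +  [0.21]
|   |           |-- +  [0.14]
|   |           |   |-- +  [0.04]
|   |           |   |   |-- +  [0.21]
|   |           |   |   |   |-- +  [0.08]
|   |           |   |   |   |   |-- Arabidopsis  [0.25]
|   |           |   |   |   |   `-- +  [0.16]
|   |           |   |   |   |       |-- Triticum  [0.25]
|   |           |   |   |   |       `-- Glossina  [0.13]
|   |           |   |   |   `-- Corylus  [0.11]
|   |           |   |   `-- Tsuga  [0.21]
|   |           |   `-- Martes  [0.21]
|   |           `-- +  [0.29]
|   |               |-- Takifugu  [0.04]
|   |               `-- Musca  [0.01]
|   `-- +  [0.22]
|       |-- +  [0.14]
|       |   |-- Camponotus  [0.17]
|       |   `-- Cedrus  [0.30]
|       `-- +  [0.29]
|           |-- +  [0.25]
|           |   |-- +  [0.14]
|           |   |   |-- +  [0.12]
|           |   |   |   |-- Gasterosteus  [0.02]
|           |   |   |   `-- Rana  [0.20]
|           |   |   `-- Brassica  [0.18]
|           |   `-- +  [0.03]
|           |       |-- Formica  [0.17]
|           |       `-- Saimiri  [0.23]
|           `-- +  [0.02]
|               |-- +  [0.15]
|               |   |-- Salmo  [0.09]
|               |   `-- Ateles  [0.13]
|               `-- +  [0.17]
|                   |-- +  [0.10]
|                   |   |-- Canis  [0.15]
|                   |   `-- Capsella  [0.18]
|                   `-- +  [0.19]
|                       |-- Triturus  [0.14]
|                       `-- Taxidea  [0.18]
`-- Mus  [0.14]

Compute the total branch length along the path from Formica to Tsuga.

The path runs Formica → … → MRCA → … → Tsuga; the MRCA is the node subtending (((((Listeria,Lynx),Rattus),((Sorghum,Mustela),Otocyon)),(Ambystoma,(((((Arabidopsis,(Triticum,Glossina)),Corylus),Tsuga),Martes),(Takifugu,Musca)))),((Camponotus,Cedrus),((((Gasterosteus,Rana),Brassica),(Formica,Saimiri)),((Salmo,Ateles),((Canis,Capsella),(Triturus,Taxidea)))))).
Branch lengths along that path: 0.17 + 0.03 + 0.25 + 0.29 + 0.22 + 0.14 + 0.04 + 0.21 + 0.14 + 0.04 + 0.21 = 1.74.

1.74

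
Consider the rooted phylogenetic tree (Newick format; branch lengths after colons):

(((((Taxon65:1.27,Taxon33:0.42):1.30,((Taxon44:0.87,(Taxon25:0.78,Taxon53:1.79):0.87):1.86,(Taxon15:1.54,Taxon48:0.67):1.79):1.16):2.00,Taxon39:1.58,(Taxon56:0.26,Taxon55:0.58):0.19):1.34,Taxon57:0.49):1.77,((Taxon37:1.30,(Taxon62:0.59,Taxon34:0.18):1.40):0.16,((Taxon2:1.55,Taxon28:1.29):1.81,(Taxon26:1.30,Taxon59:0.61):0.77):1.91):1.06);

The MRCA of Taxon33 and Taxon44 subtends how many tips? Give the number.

7

The MRCA of Taxon33 and Taxon44 is the node subtending ((Taxon65,Taxon33),((Taxon44,(Taxon25,Taxon53)),(Taxon15,Taxon48))).
That clade contains 7 terminal taxa: Taxon15, Taxon25, Taxon33, Taxon44, Taxon48, Taxon53, Taxon65.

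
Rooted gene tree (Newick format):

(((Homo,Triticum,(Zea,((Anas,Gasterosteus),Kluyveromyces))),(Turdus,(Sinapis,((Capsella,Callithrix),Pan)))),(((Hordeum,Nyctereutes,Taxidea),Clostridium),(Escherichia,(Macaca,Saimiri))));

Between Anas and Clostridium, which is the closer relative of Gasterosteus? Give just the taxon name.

The MRCA of Gasterosteus and Anas subtends (Anas,Gasterosteus) (2 taxa).
The MRCA of Gasterosteus and Clostridium is the root, subtending the entire tree (18 taxa).
The first is nested inside the second, so Gasterosteus shares a more recent common ancestor with Anas.

Anas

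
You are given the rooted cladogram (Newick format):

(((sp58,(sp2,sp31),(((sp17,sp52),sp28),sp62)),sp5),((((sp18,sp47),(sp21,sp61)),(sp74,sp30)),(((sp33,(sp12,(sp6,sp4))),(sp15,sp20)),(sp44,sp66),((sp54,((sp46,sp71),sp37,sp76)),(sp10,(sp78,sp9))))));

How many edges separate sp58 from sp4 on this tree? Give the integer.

The MRCA of sp58 and sp4 is the root of the tree.
From sp58 up to that node: 3 branches. From sp4 up to the same node: 7 branches. Total: 3 + 7 = 10.

10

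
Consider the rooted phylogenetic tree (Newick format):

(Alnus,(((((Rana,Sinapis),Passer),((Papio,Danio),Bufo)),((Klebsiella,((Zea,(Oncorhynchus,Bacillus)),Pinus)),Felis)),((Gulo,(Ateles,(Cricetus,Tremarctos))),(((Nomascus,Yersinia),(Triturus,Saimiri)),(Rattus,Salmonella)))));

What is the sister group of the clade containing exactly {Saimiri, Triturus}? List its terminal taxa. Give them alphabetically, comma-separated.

The clade containing exactly {Saimiri, Triturus} attaches to the tree at the node subtending ((Nomascus,Yersinia),(Triturus,Saimiri)).
The other lineage descending from that same node — the sister group — is (Nomascus,Yersinia); its 2 tips in alphabetical order are the answer.

Nomascus, Yersinia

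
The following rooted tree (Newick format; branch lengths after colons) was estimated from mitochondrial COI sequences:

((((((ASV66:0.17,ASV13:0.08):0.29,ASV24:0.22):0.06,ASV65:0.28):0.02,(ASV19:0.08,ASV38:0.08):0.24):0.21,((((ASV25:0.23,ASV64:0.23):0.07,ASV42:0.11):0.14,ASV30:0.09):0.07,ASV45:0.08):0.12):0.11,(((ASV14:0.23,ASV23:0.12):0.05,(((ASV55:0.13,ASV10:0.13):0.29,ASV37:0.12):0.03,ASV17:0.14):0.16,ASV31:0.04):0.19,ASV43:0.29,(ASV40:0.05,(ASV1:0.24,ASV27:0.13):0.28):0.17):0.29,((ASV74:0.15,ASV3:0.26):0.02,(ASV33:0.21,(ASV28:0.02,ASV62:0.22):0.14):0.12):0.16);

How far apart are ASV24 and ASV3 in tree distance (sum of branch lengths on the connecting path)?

1.06

The path runs ASV24 → … → MRCA → … → ASV3; the MRCA is the root of the tree.
Branch lengths along that path: 0.22 + 0.06 + 0.02 + 0.21 + 0.11 + 0.16 + 0.02 + 0.26 = 1.06.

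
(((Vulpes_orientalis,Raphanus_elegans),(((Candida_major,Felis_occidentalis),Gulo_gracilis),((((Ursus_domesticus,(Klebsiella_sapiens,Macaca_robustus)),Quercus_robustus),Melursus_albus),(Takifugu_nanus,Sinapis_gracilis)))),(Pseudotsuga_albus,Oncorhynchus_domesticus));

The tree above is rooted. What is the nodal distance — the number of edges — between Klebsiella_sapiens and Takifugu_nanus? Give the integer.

7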